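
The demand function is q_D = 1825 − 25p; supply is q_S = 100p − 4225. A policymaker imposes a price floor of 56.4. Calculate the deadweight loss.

1000

In inverse form: demand p = 73 − 0.04q, supply p = 42.25 + 0.01q.
Competitive equilibrium: 73 − 0.04q = 42.25 + 0.01q → q* = 615, p* = 48.4.
At the floor p = 56.4, quantity demanded = (73 − 56.4)/0.04 = 415.
Sellers' marginal cost at q' = 415: 42.25 + 0.01·415 = 46.4.
Δq = 615 − 415 = 200; wedge = 56.4 − 46.4 = 10.
Deadweight loss = ½ × 200 × 10 = 1000.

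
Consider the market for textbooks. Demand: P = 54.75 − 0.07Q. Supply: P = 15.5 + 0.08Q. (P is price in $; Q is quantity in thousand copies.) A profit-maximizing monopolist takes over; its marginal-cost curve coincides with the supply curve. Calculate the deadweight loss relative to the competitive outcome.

$519.89 thousand

Competitive equilibrium: 54.75 − 0.07Q = 15.5 + 0.08Q → Q* = 261.6667, P* = 36.4333.
Marginal revenue: MR = 54.75 − 0.14Q. Set MR = MC: 54.75 − 0.14Q = 15.5 + 0.08Q → Q_m = 178.4091.
Price P_m = 54.75 − 0.07·178.4091 = 42.2614; MC(Q_m) = 15.5 + 0.08·178.4091 = 29.7727.
Competitive Q* = 261.6667, so ΔQ = 83.2576; wedge = 42.2614 − 29.7727 = 12.4887.
Deadweight loss = ½ × 83.2576 × 12.4887 = $519.89 thousand.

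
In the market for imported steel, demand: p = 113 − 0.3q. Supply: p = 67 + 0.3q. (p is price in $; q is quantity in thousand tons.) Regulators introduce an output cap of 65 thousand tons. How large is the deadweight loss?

Competitive equilibrium: 113 − 0.3q = 67 + 0.3q → q* = 76.6667, p* = 90.
At q = 65: demand price = 113 − 0.3·65 = 93.5; supply price = 67 + 0.3·65 = 86.5.
Δq = 76.6667 − 65 = 11.6667; wedge = 93.5 − 86.5 = 7.
Welfare loss = ½ × 11.6667 × 7 = $40.83 thousand.

$40.83 thousand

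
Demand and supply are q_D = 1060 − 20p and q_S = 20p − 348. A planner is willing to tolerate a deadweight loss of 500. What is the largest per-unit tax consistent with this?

10

In inverse form: demand p = 53 − 0.05q, supply p = 17.4 + 0.05q.
Competitive equilibrium: 53 − 0.05q = 17.4 + 0.05q → q* = 356, p* = 35.2.
A tax t gives Δq = t/0.1 and wedge t, so DWL = t²/0.2.
t²/0.2 = 500 → t² = 100 → t = 10.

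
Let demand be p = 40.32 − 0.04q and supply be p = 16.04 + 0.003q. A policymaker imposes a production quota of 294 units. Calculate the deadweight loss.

Competitive equilibrium: 40.32 − 0.04q = 16.04 + 0.003q → q* = 564.6512, p* = 17.734.
At q = 294: demand price = 40.32 − 0.04·294 = 28.56; supply price = 16.04 + 0.003·294 = 16.922.
Δq = 564.6512 − 294 = 270.6512; wedge = 28.56 − 16.922 = 11.638.
Deadweight loss = ½ × 270.6512 × 11.638 = 1574.92.

1574.92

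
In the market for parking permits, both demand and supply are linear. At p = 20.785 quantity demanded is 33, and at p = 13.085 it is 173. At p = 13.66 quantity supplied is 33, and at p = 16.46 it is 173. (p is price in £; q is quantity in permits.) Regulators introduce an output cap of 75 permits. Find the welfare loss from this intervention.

£105.34

Demand slope = (13.085 − 20.785)/(173 − 33) = −0.055, so p = 22.6 − 0.055q.
Supply slope = (16.46 − 13.66)/(173 − 33) = 0.02, so p = 13 + 0.02q.
Competitive equilibrium: 22.6 − 0.055q = 13 + 0.02q → q* = 128, p* = 15.56.
At q = 75: demand price = 22.6 − 0.055·75 = 18.475; supply price = 13 + 0.02·75 = 14.5.
Δq = 128 − 75 = 53; wedge = 18.475 − 14.5 = 3.975.
The triangle = ½ × 53 × 3.975 = £105.34.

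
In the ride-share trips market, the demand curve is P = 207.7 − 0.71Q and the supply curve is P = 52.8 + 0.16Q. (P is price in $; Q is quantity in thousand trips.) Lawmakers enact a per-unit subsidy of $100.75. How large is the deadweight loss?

$5833.66 thousand

Competitive equilibrium: 207.7 − 0.71Q = 52.8 + 0.16Q → Q* = 178.046, P* = 81.2874.
The subsidy lowers effective supply by 100.75: P = 0.16Q − 47.95.
New quantity: 207.7 − 0.71Q = 0.16Q − 47.95 → Q' = 293.8506.
Overproduction ΔQ = 293.8506 − 178.046 = 115.8046; wedge = subsidy = 100.75.
The triangle = ½ × 115.8046 × 100.75 = $5833.66 thousand.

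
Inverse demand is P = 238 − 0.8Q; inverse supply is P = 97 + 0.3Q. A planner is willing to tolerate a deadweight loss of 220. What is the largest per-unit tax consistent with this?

22

Competitive equilibrium: 238 − 0.8Q = 97 + 0.3Q → Q* = 128.1818, P* = 135.4545.
A tax t gives ΔQ = t/1.1 and wedge t, so DWL = t²/2.2.
t²/2.2 = 220 → t² = 484 → t = 22.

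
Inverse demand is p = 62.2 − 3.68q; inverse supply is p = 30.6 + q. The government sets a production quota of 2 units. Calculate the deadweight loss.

Competitive equilibrium: 62.2 − 3.68q = 30.6 + q → q* = 6.7521, p* = 37.3521.
At q = 2: demand price = 62.2 − 3.68·2 = 54.84; supply price = 30.6 + 1·2 = 32.6.
Δq = 6.7521 − 2 = 4.7521; wedge = 54.84 − 32.6 = 22.24.
DWL = ½ × 4.7521 × 22.24 = 52.84.

52.84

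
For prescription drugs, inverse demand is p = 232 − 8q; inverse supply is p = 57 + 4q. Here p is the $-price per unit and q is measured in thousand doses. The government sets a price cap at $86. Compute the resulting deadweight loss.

Competitive equilibrium: 232 − 8q = 57 + 4q → q* = 14.5833, p* = 115.3333.
At the ceiling p = 86, quantity supplied = (86 − 57)/4 = 7.25.
Willingness to pay at q' = 7.25: 232 − 8·7.25 = 174.
Δq = 14.5833 − 7.25 = 7.3333; wedge = 174 − 86 = 88.
DWL = ½ × 7.3333 × 88 = $322.67 thousand.

$322.67 thousand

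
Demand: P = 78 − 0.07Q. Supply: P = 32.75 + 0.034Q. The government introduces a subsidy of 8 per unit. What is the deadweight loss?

307.69

Competitive equilibrium: 78 − 0.07Q = 32.75 + 0.034Q → Q* = 435.0962, P* = 47.5433.
The subsidy lowers effective supply by 8: P = 24.75 + 0.034Q.
New quantity: 78 − 0.07Q = 24.75 + 0.034Q → Q' = 512.0192.
Overproduction ΔQ = 512.0192 − 435.0962 = 76.923; wedge = subsidy = 8.
The triangle = ½ × 76.923 × 8 = 307.69.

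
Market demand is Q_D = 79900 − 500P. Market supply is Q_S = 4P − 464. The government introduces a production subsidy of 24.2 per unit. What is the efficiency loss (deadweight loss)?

In inverse form: demand P = 159.8 − 0.002Q, supply P = 116 + 0.25Q.
Competitive equilibrium: 159.8 − 0.002Q = 116 + 0.25Q → Q* = 173.8095, P* = 159.4524.
The subsidy lowers effective supply by 24.2: P = 91.8 + 0.25Q.
New quantity: 159.8 − 0.002Q = 91.8 + 0.25Q → Q' = 269.8413.
Overproduction ΔQ = 269.8413 − 173.8095 = 96.0318; wedge = subsidy = 24.2.
The triangle = ½ × 96.0318 × 24.2 = 1161.98.

1161.98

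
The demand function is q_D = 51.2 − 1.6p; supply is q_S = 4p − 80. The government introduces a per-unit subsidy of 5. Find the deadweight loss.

14.29

In inverse form: demand p = 32 − 0.625q, supply p = 20 + 0.25q.
Competitive equilibrium: 32 − 0.625q = 20 + 0.25q → q* = 13.7143, p* = 23.4286.
The subsidy lowers effective supply by 5: p = 15 + 0.25q.
New quantity: 32 − 0.625q = 15 + 0.25q → q' = 19.4286.
Overproduction Δq = 19.4286 − 13.7143 = 5.7143; wedge = subsidy = 5.
The triangle = ½ × 5.7143 × 5 = 14.29.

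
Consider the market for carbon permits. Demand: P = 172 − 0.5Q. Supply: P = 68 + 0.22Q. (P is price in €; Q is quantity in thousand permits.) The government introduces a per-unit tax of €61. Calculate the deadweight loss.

Competitive equilibrium: 172 − 0.5Q = 68 + 0.22Q → Q* = 144.4444, P* = 99.7778.
With the tax, the buyer price exceeds the seller price by 61: (172 − 0.5Q) − (68 + 0.22Q) = 61 → Q' = 59.7222.
ΔQ = 144.4444 − 59.7222 = 84.7222; the wedge equals the tax, 61.
Welfare loss = ½ × 84.7222 × 61 = €2584.03 thousand.

€2584.03 thousand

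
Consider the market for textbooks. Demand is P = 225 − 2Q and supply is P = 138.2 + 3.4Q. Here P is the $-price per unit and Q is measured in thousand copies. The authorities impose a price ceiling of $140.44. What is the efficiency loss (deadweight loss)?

$641.60 thousand

Competitive equilibrium: 225 − 2Q = 138.2 + 3.4Q → Q* = 16.0741, P* = 192.8519.
At the ceiling P = 140.44, quantity supplied = (140.44 − 138.2)/3.4 = 0.6588.
Willingness to pay at Q' = 0.6588: 225 − 2·0.6588 = 223.6824.
ΔQ = 16.0741 − 0.6588 = 15.4153; wedge = 223.6824 − 140.44 = 83.2424.
Deadweight loss = ½ × 15.4153 × 83.2424 = $641.60 thousand.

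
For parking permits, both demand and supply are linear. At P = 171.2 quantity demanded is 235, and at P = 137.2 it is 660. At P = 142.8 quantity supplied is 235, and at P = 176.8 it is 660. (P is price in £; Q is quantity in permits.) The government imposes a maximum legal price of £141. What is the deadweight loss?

Demand slope = (137.2 − 171.2)/(660 − 235) = −0.08, so P = 190 − 0.08Q.
Supply slope = (176.8 − 142.8)/(660 − 235) = 0.08, so P = 124 + 0.08Q.
Competitive equilibrium: 190 − 0.08Q = 124 + 0.08Q → Q* = 412.5, P* = 157.
At the ceiling P = 141, quantity supplied = (141 − 124)/0.08 = 212.5.
Willingness to pay at Q' = 212.5: 190 − 0.08·212.5 = 173.
ΔQ = 412.5 − 212.5 = 200; wedge = 173 − 141 = 32.
DWL = ½ × 200 × 32 = £3200.

£3200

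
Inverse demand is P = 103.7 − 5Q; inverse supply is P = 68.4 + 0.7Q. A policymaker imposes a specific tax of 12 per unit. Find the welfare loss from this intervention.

12.63

Competitive equilibrium: 103.7 − 5Q = 68.4 + 0.7Q → Q* = 6.193, P* = 72.7351.
With the tax, the buyer price exceeds the seller price by 12: (103.7 − 5Q) − (68.4 + 0.7Q) = 12 → Q' = 4.0877.
ΔQ = 6.193 − 4.0877 = 2.1053; the wedge equals the tax, 12.
Welfare loss = ½ × 2.1053 × 12 = 12.63.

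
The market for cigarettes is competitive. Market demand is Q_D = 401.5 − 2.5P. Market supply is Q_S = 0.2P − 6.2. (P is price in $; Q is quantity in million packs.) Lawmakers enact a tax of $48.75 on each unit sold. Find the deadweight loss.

$220.05 million

In inverse form: demand P = 160.6 − 0.4Q, supply P = 31 + 5Q.
Competitive equilibrium: 160.6 − 0.4Q = 31 + 5Q → Q* = 24, P* = 151.
With the tax, the buyer price exceeds the seller price by 48.75: (160.6 − 0.4Q) − (31 + 5Q) = 48.75 → Q' = 14.9722.
ΔQ = 24 − 14.9722 = 9.0278; the wedge equals the tax, 48.75.
Deadweight loss = ½ × 9.0278 × 48.75 = $220.05 million.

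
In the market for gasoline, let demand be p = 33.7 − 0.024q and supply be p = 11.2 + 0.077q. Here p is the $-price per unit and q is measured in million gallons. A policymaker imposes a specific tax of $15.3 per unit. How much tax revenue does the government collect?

Competitive equilibrium: 33.7 − 0.024q = 11.2 + 0.077q → q* = 222.7723, p* = 28.3535.
With the tax, the buyer price exceeds the seller price by 15.3: (33.7 − 0.024q) − (11.2 + 0.077q) = 15.3 → q' = 71.2871.
Tax revenue = 15.3 × 71.2871 = $1090.69 million.

$1090.69 million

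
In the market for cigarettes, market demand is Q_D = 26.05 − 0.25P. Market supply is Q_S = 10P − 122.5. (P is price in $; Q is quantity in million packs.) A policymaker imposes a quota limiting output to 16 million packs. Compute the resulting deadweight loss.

In inverse form: demand P = 104.2 − 4Q, supply P = 12.25 + 0.1Q.
Competitive equilibrium: 104.2 − 4Q = 12.25 + 0.1Q → Q* = 22.4268, P* = 14.4927.
At Q = 16: demand price = 104.2 − 4·16 = 40.2; supply price = 12.25 + 0.1·16 = 13.85.
ΔQ = 22.4268 − 16 = 6.4268; wedge = 40.2 − 13.85 = 26.35.
DWL = ½ × 6.4268 × 26.35 = $84.67 million.

$84.67 million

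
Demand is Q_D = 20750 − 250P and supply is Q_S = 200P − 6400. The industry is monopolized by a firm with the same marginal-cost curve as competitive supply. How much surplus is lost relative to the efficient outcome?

13680.47

In inverse form: demand P = 83 − 0.004Q, supply P = 32 + 0.005Q.
Competitive equilibrium: 83 − 0.004Q = 32 + 0.005Q → Q* = 5666.6667, P* = 60.3333.
Marginal revenue: MR = 83 − 0.008Q. Set MR = MC: 83 − 0.008Q = 32 + 0.005Q → Q_m = 3923.0769.
Price P_m = 83 − 0.004·3923.0769 = 67.3077; MC(Q_m) = 32 + 0.005·3923.0769 = 51.6154.
Competitive Q* = 5666.6667, so ΔQ = 1743.5898; wedge = 67.3077 − 51.6154 = 15.6923.
Welfare loss = ½ × 1743.5898 × 15.6923 = 13680.47.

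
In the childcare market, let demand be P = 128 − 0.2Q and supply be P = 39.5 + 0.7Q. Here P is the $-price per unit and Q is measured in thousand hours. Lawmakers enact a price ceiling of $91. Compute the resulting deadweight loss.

$275.92 thousand

Competitive equilibrium: 128 − 0.2Q = 39.5 + 0.7Q → Q* = 98.3333, P* = 108.3333.
At the ceiling P = 91, quantity supplied = (91 − 39.5)/0.7 = 73.5714.
Willingness to pay at Q' = 73.5714: 128 − 0.2·73.5714 = 113.2857.
ΔQ = 98.3333 − 73.5714 = 24.7619; wedge = 113.2857 − 91 = 22.2857.
DWL = ½ × 24.7619 × 22.2857 = $275.92 thousand.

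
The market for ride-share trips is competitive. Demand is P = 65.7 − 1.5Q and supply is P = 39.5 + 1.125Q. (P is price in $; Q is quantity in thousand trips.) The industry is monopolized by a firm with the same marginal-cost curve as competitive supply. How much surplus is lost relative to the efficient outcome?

$17.29 thousand

Competitive equilibrium: 65.7 − 1.5Q = 39.5 + 1.125Q → Q* = 9.981, P* = 50.7286.
Marginal revenue: MR = 65.7 − 3Q. Set MR = MC: 65.7 − 3Q = 39.5 + 1.125Q → Q_m = 6.3515.
Price P_m = 65.7 − 1.5·6.3515 = 56.1728; MC(Q_m) = 39.5 + 1.125·6.3515 = 46.6454.
Competitive Q* = 9.981, so ΔQ = 3.6295; wedge = 56.1728 − 46.6454 = 9.5274.
The triangle = ½ × 3.6295 × 9.5274 = $17.29 thousand.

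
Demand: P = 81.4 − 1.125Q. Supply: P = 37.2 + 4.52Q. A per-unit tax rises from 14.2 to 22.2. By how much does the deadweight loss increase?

25.79

Competitive equilibrium: 81.4 − 1.125Q = 37.2 + 4.52Q → Q* = 7.8299, P* = 72.5913.
For a per-unit tax t: ΔQ = t/5.645, so DWL = ½·t·(t/5.645) = t²/11.29.
At t = 14.2: DWL = 17.86. At t = 22.2: DWL = 43.653.
Increase = 43.653 − 17.86 = 25.79.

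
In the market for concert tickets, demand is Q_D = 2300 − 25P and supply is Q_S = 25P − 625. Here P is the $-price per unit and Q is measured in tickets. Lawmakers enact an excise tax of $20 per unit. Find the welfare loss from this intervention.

$2500

In inverse form: demand P = 92 − 0.04Q, supply P = 25 + 0.04Q.
Competitive equilibrium: 92 − 0.04Q = 25 + 0.04Q → Q* = 837.5, P* = 58.5.
With the tax, the buyer price exceeds the seller price by 20: (92 − 0.04Q) − (25 + 0.04Q) = 20 → Q' = 587.5.
ΔQ = 837.5 − 587.5 = 250; the wedge equals the tax, 20.
DWL = ½ × 250 × 20 = $2500.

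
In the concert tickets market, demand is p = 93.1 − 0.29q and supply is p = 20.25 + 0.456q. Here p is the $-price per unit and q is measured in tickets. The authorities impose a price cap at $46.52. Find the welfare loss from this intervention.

Competitive equilibrium: 93.1 − 0.29q = 20.25 + 0.456q → q* = 97.6542, p* = 64.7803.
At the ceiling p = 46.52, quantity supplied = (46.52 − 20.25)/0.456 = 57.6096.
Willingness to pay at q' = 57.6096: 93.1 − 0.29·57.6096 = 76.3932.
Δq = 97.6542 − 57.6096 = 40.0446; wedge = 76.3932 − 46.52 = 29.8732.
Deadweight loss = ½ × 40.0446 × 29.8732 = $598.13.

$598.13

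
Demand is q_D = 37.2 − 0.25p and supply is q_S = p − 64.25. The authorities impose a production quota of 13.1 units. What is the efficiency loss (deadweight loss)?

36.29

In inverse form: demand p = 148.8 − 4q, supply p = 64.25 + q.
Competitive equilibrium: 148.8 − 4q = 64.25 + q → q* = 16.91, p* = 81.16.
At q = 13.1: demand price = 148.8 − 4·13.1 = 96.4; supply price = 64.25 + 1·13.1 = 77.35.
Δq = 16.91 − 13.1 = 3.81; wedge = 96.4 − 77.35 = 19.05.
Deadweight loss = ½ × 3.81 × 19.05 = 36.29.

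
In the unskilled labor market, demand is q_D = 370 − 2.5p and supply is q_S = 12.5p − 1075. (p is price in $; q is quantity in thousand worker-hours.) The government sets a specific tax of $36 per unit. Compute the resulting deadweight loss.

$1350 thousand

In inverse form: demand p = 148 − 0.4q, supply p = 86 + 0.08q.
Competitive equilibrium: 148 − 0.4q = 86 + 0.08q → q* = 129.1667, p* = 96.3333.
With the tax, the buyer price exceeds the seller price by 36: (148 − 0.4q) − (86 + 0.08q) = 36 → q' = 54.1667.
Δq = 129.1667 − 54.1667 = 75; the wedge equals the tax, 36.
Deadweight loss = ½ × 75 × 36 = $1350 thousand.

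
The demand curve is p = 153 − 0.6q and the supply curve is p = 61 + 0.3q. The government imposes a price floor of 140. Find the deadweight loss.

2920.14

Competitive equilibrium: 153 − 0.6q = 61 + 0.3q → q* = 102.2222, p* = 91.6667.
At the floor p = 140, quantity demanded = (153 − 140)/0.6 = 21.6667.
Sellers' marginal cost at q' = 21.6667: 61 + 0.3·21.6667 = 67.5.
Δq = 102.2222 − 21.6667 = 80.5555; wedge = 140 − 67.5 = 72.5.
The triangle = ½ × 80.5555 × 72.5 = 2920.14.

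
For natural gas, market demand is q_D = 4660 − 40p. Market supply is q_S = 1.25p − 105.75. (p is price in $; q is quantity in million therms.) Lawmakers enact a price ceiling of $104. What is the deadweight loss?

$85.73 million

In inverse form: demand p = 116.5 − 0.025q, supply p = 84.6 + 0.8q.
Competitive equilibrium: 116.5 − 0.025q = 84.6 + 0.8q → q* = 38.6667, p* = 115.5333.
At the ceiling p = 104, quantity supplied = (104 − 84.6)/0.8 = 24.25.
Willingness to pay at q' = 24.25: 116.5 − 0.025·24.25 = 115.8938.
Δq = 38.6667 − 24.25 = 14.4167; wedge = 115.8938 − 104 = 11.8938.
Welfare loss = ½ × 14.4167 × 11.8938 = $85.73 million.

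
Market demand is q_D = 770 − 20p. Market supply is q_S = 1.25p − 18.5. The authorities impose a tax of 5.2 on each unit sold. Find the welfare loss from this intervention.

In inverse form: demand p = 38.5 − 0.05q, supply p = 14.8 + 0.8q.
Competitive equilibrium: 38.5 − 0.05q = 14.8 + 0.8q → q* = 27.8824, p* = 37.1059.
With the tax, the buyer price exceeds the seller price by 5.2: (38.5 − 0.05q) − (14.8 + 0.8q) = 5.2 → q' = 21.7647.
Δq = 27.8824 − 21.7647 = 6.1177; the wedge equals the tax, 5.2.
The triangle = ½ × 6.1177 × 5.2 = 15.91.

15.91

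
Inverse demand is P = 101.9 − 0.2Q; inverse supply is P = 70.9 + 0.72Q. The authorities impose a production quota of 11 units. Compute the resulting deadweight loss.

Competitive equilibrium: 101.9 − 0.2Q = 70.9 + 0.72Q → Q* = 33.6957, P* = 95.1609.
At Q = 11: demand price = 101.9 − 0.2·11 = 99.7; supply price = 70.9 + 0.72·11 = 78.82.
ΔQ = 33.6957 − 11 = 22.6957; wedge = 99.7 − 78.82 = 20.88.
Welfare loss = ½ × 22.6957 × 20.88 = 236.94.

236.94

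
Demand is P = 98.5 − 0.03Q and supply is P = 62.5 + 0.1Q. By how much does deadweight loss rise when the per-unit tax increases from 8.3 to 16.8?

Competitive equilibrium: 98.5 − 0.03Q = 62.5 + 0.1Q → Q* = 276.9231, P* = 90.1923.
For a per-unit tax t: ΔQ = t/0.13, so DWL = ½·t·(t/0.13) = t²/0.26.
At t = 8.3: DWL = 264.962. At t = 16.8: DWL = 1085.538.
Increase = 1085.538 − 264.962 = 820.58.

820.58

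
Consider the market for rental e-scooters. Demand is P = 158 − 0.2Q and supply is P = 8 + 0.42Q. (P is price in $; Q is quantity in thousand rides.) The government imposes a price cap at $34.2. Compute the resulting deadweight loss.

$9994.35 thousand

Competitive equilibrium: 158 − 0.2Q = 8 + 0.42Q → Q* = 241.93548, P* = 109.6129.
At the ceiling P = 34.2, quantity supplied = (34.2 − 8)/0.42 = 62.38095.
Willingness to pay at Q' = 62.38095: 158 − 0.2·62.38095 = 145.52381.
ΔQ = 241.93548 − 62.38095 = 179.55453; wedge = 145.52381 − 34.2 = 111.32381.
Deadweight loss = ½ × 179.55453 × 111.32381 = $9994.35 thousand.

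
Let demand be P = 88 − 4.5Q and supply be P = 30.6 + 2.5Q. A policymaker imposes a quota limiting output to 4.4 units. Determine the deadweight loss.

50.54

Competitive equilibrium: 88 − 4.5Q = 30.6 + 2.5Q → Q* = 8.2, P* = 51.1.
At Q = 4.4: demand price = 88 − 4.5·4.4 = 68.2; supply price = 30.6 + 2.5·4.4 = 41.6.
ΔQ = 8.2 − 4.4 = 3.8; wedge = 68.2 − 41.6 = 26.6.
Deadweight loss = ½ × 3.8 × 26.6 = 50.54.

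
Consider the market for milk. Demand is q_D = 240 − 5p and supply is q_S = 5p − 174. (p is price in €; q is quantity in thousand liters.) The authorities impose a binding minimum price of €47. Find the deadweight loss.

In inverse form: demand p = 48 − 0.2q, supply p = 34.8 + 0.2q.
Competitive equilibrium: 48 − 0.2q = 34.8 + 0.2q → q* = 33, p* = 41.4.
At the floor p = 47, quantity demanded = (48 − 47)/0.2 = 5.
Sellers' marginal cost at q' = 5: 34.8 + 0.2·5 = 35.8.
Δq = 33 − 5 = 28; wedge = 47 − 35.8 = 11.2.
The triangle = ½ × 28 × 11.2 = €156.80 thousand.

€156.80 thousand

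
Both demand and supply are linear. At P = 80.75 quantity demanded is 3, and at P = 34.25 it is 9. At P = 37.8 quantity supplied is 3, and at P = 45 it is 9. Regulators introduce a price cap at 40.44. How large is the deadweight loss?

30.23

Demand slope = (34.25 − 80.75)/(9 − 3) = −7.75, so P = 104 − 7.75Q.
Supply slope = (45 − 37.8)/(9 − 3) = 1.2, so P = 34.2 + 1.2Q.
Competitive equilibrium: 104 − 7.75Q = 34.2 + 1.2Q → Q* = 7.7989, P* = 43.5587.
At the ceiling P = 40.44, quantity supplied = (40.44 − 34.2)/1.2 = 5.2.
Willingness to pay at Q' = 5.2: 104 − 7.75·5.2 = 63.7.
ΔQ = 7.7989 − 5.2 = 2.5989; wedge = 63.7 − 40.44 = 23.26.
Welfare loss = ½ × 2.5989 × 23.26 = 30.23.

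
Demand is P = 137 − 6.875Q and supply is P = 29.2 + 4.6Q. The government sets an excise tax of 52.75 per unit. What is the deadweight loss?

Competitive equilibrium: 137 − 6.875Q = 29.2 + 4.6Q → Q* = 9.3943, P* = 72.4139.
With the tax, the buyer price exceeds the seller price by 52.75: (137 − 6.875Q) − (29.2 + 4.6Q) = 52.75 → Q' = 4.7974.
ΔQ = 9.3943 − 4.7974 = 4.5969; the wedge equals the tax, 52.75.
Deadweight loss = ½ × 4.5969 × 52.75 = 121.24.

121.24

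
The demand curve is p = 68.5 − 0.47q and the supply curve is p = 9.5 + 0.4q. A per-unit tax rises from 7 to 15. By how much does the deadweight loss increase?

101.15

Competitive equilibrium: 68.5 − 0.47q = 9.5 + 0.4q → q* = 67.8161, p* = 36.6264.
For a per-unit tax t: Δq = t/0.87, so DWL = ½·t·(t/0.87) = t²/1.74.
At t = 7: DWL = 28.161. At t = 15: DWL = 129.31.
Increase = 129.31 − 28.161 = 101.15.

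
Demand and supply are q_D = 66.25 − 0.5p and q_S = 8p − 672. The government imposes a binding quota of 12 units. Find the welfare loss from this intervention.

In inverse form: demand p = 132.5 − 2q, supply p = 84 + 0.125q.
Competitive equilibrium: 132.5 − 2q = 84 + 0.125q → q* = 22.8235, p* = 86.8529.
At q = 12: demand price = 132.5 − 2·12 = 108.5; supply price = 84 + 0.125·12 = 85.5.
Δq = 22.8235 − 12 = 10.8235; wedge = 108.5 − 85.5 = 23.
Welfare loss = ½ × 10.8235 × 23 = 124.47.

124.47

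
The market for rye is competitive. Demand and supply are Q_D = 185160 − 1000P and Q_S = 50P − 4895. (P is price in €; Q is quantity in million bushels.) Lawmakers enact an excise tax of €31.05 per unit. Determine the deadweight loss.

In inverse form: demand P = 185.16 − 0.001Q, supply P = 97.9 + 0.02Q.
Competitive equilibrium: 185.16 − 0.001Q = 97.9 + 0.02Q → Q* = 4155.2381, P* = 181.0048.
With the tax, the buyer price exceeds the seller price by 31.05: (185.16 − 0.001Q) − (97.9 + 0.02Q) = 31.05 → Q' = 2676.6667.
ΔQ = 4155.2381 − 2676.6667 = 1478.5714; the wedge equals the tax, 31.05.
Welfare loss = ½ × 1478.5714 × 31.05 = €22954.82 million.

€22954.82 million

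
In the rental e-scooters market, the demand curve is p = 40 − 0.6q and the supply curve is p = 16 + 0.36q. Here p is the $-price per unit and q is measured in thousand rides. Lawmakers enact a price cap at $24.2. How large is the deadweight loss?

$2.37 thousand

Competitive equilibrium: 40 − 0.6q = 16 + 0.36q → q* = 25, p* = 25.
At the ceiling p = 24.2, quantity supplied = (24.2 − 16)/0.36 = 22.7778.
Willingness to pay at q' = 22.7778: 40 − 0.6·22.7778 = 26.3333.
Δq = 25 − 22.7778 = 2.2222; wedge = 26.3333 − 24.2 = 2.1333.
The triangle = ½ × 2.2222 × 2.1333 = $2.37 thousand.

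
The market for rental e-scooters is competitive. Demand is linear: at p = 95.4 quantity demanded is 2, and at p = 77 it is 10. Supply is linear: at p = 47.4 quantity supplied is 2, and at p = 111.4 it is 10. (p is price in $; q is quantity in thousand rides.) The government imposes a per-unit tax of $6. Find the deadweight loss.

Demand slope = (77 − 95.4)/(10 − 2) = −2.3, so p = 100 − 2.3q.
Supply slope = (111.4 − 47.4)/(10 − 2) = 8, so p = 31.4 + 8q.
Competitive equilibrium: 100 − 2.3q = 31.4 + 8q → q* = 6.6602, p* = 84.6816.
With the tax, the buyer price exceeds the seller price by 6: (100 − 2.3q) − (31.4 + 8q) = 6 → q' = 6.0777.
Δq = 6.6602 − 6.0777 = 0.5825; the wedge equals the tax, 6.
The triangle = ½ × 0.5825 × 6 = $1.75 thousand.

$1.75 thousand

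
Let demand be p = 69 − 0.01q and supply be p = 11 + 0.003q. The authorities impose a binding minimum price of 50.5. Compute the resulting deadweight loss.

44330.87

Competitive equilibrium: 69 − 0.01q = 11 + 0.003q → q* = 4461.5385, p* = 24.3846.
At the floor p = 50.5, quantity demanded = (69 − 50.5)/0.01 = 1850.
Sellers' marginal cost at q' = 1850: 11 + 0.003·1850 = 16.55.
Δq = 4461.5385 − 1850 = 2611.5385; wedge = 50.5 − 16.55 = 33.95.
The triangle = ½ × 2611.5385 × 33.95 = 44330.87.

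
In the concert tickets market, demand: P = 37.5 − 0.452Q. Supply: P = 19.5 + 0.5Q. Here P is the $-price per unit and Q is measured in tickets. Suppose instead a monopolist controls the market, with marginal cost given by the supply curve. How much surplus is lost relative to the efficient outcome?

$17.64

Competitive equilibrium: 37.5 − 0.452Q = 19.5 + 0.5Q → Q* = 18.9076, P* = 28.9538.
Marginal revenue: MR = 37.5 − 0.904Q. Set MR = MC: 37.5 − 0.904Q = 19.5 + 0.5Q → Q_m = 12.8205.
Price P_m = 37.5 − 0.452·12.8205 = 31.7051; MC(Q_m) = 19.5 + 0.5·12.8205 = 25.9103.
Competitive Q* = 18.9076, so ΔQ = 6.0871; wedge = 31.7051 − 25.9103 = 5.7948.
Welfare loss = ½ × 6.0871 × 5.7948 = $17.64.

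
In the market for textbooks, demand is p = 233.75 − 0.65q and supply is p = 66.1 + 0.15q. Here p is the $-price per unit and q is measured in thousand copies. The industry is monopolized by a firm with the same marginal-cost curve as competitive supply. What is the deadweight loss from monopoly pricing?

Competitive equilibrium: 233.75 − 0.65q = 66.1 + 0.15q → q* = 209.5625, p* = 97.53438.
Marginal revenue: MR = 233.75 − 1.3q. Set MR = MC: 233.75 − 1.3q = 66.1 + 0.15q → q_m = 115.62069.
Price p_m = 233.75 − 0.65·115.62069 = 158.59655; MC(q_m) = 66.1 + 0.15·115.62069 = 83.4431.
Competitive q* = 209.5625, so Δq = 93.94181; wedge = 158.59655 − 83.4431 = 75.15345.
Welfare loss = ½ × 93.94181 × 75.15345 = $3530.03 thousand.

$3530.03 thousand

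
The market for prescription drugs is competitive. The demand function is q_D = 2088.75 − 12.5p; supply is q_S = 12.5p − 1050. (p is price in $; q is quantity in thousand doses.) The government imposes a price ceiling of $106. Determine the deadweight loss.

$4777.53 thousand

In inverse form: demand p = 167.1 − 0.08q, supply p = 84 + 0.08q.
Competitive equilibrium: 167.1 − 0.08q = 84 + 0.08q → q* = 519.375, p* = 125.55.
At the ceiling p = 106, quantity supplied = (106 − 84)/0.08 = 275.
Willingness to pay at q' = 275: 167.1 − 0.08·275 = 145.1.
Δq = 519.375 − 275 = 244.375; wedge = 145.1 − 106 = 39.1.
DWL = ½ × 244.375 × 39.1 = $4777.53 thousand.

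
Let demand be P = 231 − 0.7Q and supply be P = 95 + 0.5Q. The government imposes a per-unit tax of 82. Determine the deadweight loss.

2801.67

Competitive equilibrium: 231 − 0.7Q = 95 + 0.5Q → Q* = 113.3333, P* = 151.6667.
With the tax, the buyer price exceeds the seller price by 82: (231 − 0.7Q) − (95 + 0.5Q) = 82 → Q' = 45.
ΔQ = 113.3333 − 45 = 68.3333; the wedge equals the tax, 82.
The triangle = ½ × 68.3333 × 82 = 2801.67.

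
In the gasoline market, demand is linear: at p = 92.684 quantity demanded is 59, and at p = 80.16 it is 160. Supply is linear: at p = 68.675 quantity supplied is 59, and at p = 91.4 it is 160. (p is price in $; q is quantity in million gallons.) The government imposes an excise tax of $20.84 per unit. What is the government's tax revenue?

$1418.79 million

Demand slope = (80.16 − 92.684)/(160 − 59) = −0.124, so p = 100 − 0.124q.
Supply slope = (91.4 − 68.675)/(160 − 59) = 0.225, so p = 55.4 + 0.225q.
Competitive equilibrium: 100 − 0.124q = 55.4 + 0.225q → q* = 127.7937, p* = 84.1536.
With the tax, the buyer price exceeds the seller price by 20.84: (100 − 0.124q) − (55.4 + 0.225q) = 20.84 → q' = 68.0802.
Tax revenue = 20.84 × 68.0802 = $1418.79 million.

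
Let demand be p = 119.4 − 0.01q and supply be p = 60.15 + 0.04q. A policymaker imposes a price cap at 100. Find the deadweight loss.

Competitive equilibrium: 119.4 − 0.01q = 60.15 + 0.04q → q* = 1185, p* = 107.55.
At the ceiling p = 100, quantity supplied = (100 − 60.15)/0.04 = 996.25.
Willingness to pay at q' = 996.25: 119.4 − 0.01·996.25 = 109.4375.
Δq = 1185 − 996.25 = 188.75; wedge = 109.4375 − 100 = 9.4375.
The triangle = ½ × 188.75 × 9.4375 = 890.66.

890.66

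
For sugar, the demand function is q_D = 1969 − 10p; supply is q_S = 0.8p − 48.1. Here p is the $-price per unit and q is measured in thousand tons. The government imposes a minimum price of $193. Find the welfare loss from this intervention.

$2621.12 thousand

In inverse form: demand p = 196.9 − 0.1q, supply p = 60.125 + 1.25q.
Competitive equilibrium: 196.9 − 0.1q = 60.125 + 1.25q → q* = 101.3148, p* = 186.7685.
At the floor p = 193, quantity demanded = (196.9 − 193)/0.1 = 39.
Sellers' marginal cost at q' = 39: 60.125 + 1.25·39 = 108.875.
Δq = 101.3148 − 39 = 62.3148; wedge = 193 − 108.875 = 84.125.
Deadweight loss = ½ × 62.3148 × 84.125 = $2621.12 thousand.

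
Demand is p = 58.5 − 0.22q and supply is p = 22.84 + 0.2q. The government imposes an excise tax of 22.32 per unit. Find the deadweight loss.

Competitive equilibrium: 58.5 − 0.22q = 22.84 + 0.2q → q* = 84.9048, p* = 39.821.
With the tax, the buyer price exceeds the seller price by 22.32: (58.5 − 0.22q) − (22.84 + 0.2q) = 22.32 → q' = 31.7619.
Δq = 84.9048 − 31.7619 = 53.1429; the wedge equals the tax, 22.32.
The triangle = ½ × 53.1429 × 22.32 = 593.07.

593.07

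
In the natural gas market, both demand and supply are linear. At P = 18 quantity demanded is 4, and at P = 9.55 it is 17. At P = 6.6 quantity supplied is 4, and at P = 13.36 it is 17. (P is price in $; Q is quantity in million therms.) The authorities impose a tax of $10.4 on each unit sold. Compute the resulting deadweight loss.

$46.22 million

Demand slope = (9.55 − 18)/(17 − 4) = −0.65, so P = 20.6 − 0.65Q.
Supply slope = (13.36 − 6.6)/(17 − 4) = 0.52, so P = 4.52 + 0.52Q.
Competitive equilibrium: 20.6 − 0.65Q = 4.52 + 0.52Q → Q* = 13.7436, P* = 11.6667.
With the tax, the buyer price exceeds the seller price by 10.4: (20.6 − 0.65Q) − (4.52 + 0.52Q) = 10.4 → Q' = 4.8547.
ΔQ = 13.7436 − 4.8547 = 8.8889; the wedge equals the tax, 10.4.
The triangle = ½ × 8.8889 × 10.4 = $46.22 million.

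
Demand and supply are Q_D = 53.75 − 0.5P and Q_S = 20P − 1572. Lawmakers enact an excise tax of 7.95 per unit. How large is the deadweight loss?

In inverse form: demand P = 107.5 − 2Q, supply P = 78.6 + 0.05Q.
Competitive equilibrium: 107.5 − 2Q = 78.6 + 0.05Q → Q* = 14.0976, P* = 79.3049.
With the tax, the buyer price exceeds the seller price by 7.95: (107.5 − 2Q) − (78.6 + 0.05Q) = 7.95 → Q' = 10.2195.
ΔQ = 14.0976 − 10.2195 = 3.8781; the wedge equals the tax, 7.95.
Welfare loss = ½ × 3.8781 × 7.95 = 15.42.

15.42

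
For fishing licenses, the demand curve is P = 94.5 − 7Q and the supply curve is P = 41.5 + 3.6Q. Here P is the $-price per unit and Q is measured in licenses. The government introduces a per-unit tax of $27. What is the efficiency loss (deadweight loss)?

Competitive equilibrium: 94.5 − 7Q = 41.5 + 3.6Q → Q* = 5, P* = 59.5.
With the tax, the buyer price exceeds the seller price by 27: (94.5 − 7Q) − (41.5 + 3.6Q) = 27 → Q' = 2.4528.
ΔQ = 5 − 2.4528 = 2.5472; the wedge equals the tax, 27.
The triangle = ½ × 2.5472 × 27 = $34.39.

$34.39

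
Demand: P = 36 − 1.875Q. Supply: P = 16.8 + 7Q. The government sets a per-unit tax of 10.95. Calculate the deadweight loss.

6.76

Competitive equilibrium: 36 − 1.875Q = 16.8 + 7Q → Q* = 2.1634, P* = 31.9437.
With the tax, the buyer price exceeds the seller price by 10.95: (36 − 1.875Q) − (16.8 + 7Q) = 10.95 → Q' = 0.9296.
ΔQ = 2.1634 − 0.9296 = 1.2338; the wedge equals the tax, 10.95.
The triangle = ½ × 1.2338 × 10.95 = 6.76.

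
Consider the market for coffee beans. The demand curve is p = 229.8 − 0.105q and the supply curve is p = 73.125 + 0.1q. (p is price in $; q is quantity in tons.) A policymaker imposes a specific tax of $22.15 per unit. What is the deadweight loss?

$1196.64

Competitive equilibrium: 229.8 − 0.105q = 73.125 + 0.1q → q* = 764.2683, p* = 149.5518.
With the tax, the buyer price exceeds the seller price by 22.15: (229.8 − 0.105q) − (73.125 + 0.1q) = 22.15 → q' = 656.2195.
Δq = 764.2683 − 656.2195 = 108.0488; the wedge equals the tax, 22.15.
The triangle = ½ × 108.0488 × 22.15 = $1196.64.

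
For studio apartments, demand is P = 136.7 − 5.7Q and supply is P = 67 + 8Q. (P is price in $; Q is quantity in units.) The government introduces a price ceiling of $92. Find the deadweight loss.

Competitive equilibrium: 136.7 − 5.7Q = 67 + 8Q → Q* = 5.0876, P* = 107.7007.
At the ceiling P = 92, quantity supplied = (92 − 67)/8 = 3.125.
Willingness to pay at Q' = 3.125: 136.7 − 5.7·3.125 = 118.8875.
ΔQ = 5.0876 − 3.125 = 1.9626; wedge = 118.8875 − 92 = 26.8875.
Welfare loss = ½ × 1.9626 × 26.8875 = $26.38.

$26.38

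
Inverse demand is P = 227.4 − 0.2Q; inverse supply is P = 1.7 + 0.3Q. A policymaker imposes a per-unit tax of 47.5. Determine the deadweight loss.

Competitive equilibrium: 227.4 − 0.2Q = 1.7 + 0.3Q → Q* = 451.4, P* = 137.12.
With the tax, the buyer price exceeds the seller price by 47.5: (227.4 − 0.2Q) − (1.7 + 0.3Q) = 47.5 → Q' = 356.4.
ΔQ = 451.4 − 356.4 = 95; the wedge equals the tax, 47.5.
Deadweight loss = ½ × 95 × 47.5 = 2256.25.

2256.25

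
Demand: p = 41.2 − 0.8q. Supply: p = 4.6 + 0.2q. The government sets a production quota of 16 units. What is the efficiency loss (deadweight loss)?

Competitive equilibrium: 41.2 − 0.8q = 4.6 + 0.2q → q* = 36.6, p* = 11.92.
At q = 16: demand price = 41.2 − 0.8·16 = 28.4; supply price = 4.6 + 0.2·16 = 7.8.
Δq = 36.6 − 16 = 20.6; wedge = 28.4 − 7.8 = 20.6.
DWL = ½ × 20.6 × 20.6 = 212.18.

212.18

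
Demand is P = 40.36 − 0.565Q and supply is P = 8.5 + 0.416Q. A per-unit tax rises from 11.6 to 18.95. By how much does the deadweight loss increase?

Competitive equilibrium: 40.36 − 0.565Q = 8.5 + 0.416Q → Q* = 32.4771, P* = 22.0105.
For a per-unit tax t: ΔQ = t/0.981, so DWL = ½·t·(t/0.981) = t²/1.962.
At t = 11.6: DWL = 68.583. At t = 18.95: DWL = 183.029.
Increase = 183.029 − 68.583 = 114.45.

114.45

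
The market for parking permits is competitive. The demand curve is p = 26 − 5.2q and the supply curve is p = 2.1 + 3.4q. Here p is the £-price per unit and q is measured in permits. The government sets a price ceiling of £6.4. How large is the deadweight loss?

Competitive equilibrium: 26 − 5.2q = 2.1 + 3.4q → q* = 2.7791, p* = 11.5488.
At the ceiling p = 6.4, quantity supplied = (6.4 − 2.1)/3.4 = 1.2647.
Willingness to pay at q' = 1.2647: 26 − 5.2·1.2647 = 19.4236.
Δq = 2.7791 − 1.2647 = 1.5144; wedge = 19.4236 − 6.4 = 13.0236.
DWL = ½ × 1.5144 × 13.0236 = £9.86.

£9.86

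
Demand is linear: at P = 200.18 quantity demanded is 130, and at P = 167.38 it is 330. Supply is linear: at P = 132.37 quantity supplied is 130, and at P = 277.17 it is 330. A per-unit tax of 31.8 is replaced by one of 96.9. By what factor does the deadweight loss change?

9.285

Demand slope = (167.38 − 200.18)/(330 − 130) = −0.164, so P = 221.5 − 0.164Q.
Supply slope = (277.17 − 132.37)/(330 − 130) = 0.724, so P = 38.25 + 0.724Q.
Competitive equilibrium: 221.5 − 0.164Q = 38.25 + 0.724Q → Q* = 206.3626, P* = 187.6565.
For a per-unit tax t: ΔQ = t/0.888, so DWL = ½·t·(t/0.888) = t²/1.776.
At t = 31.8: DWL = 569.392. At t = 96.9: DWL = 5286.943.
Ratio = (96.9/31.8)² = 9.285.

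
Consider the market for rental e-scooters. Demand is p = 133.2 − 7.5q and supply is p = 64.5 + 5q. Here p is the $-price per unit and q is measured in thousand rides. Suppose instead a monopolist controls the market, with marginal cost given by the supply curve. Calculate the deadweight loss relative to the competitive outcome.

Competitive equilibrium: 133.2 − 7.5q = 64.5 + 5q → q* = 5.496, p* = 91.98.
Marginal revenue: MR = 133.2 − 15q. Set MR = MC: 133.2 − 15q = 64.5 + 5q → q_m = 3.435.
Price p_m = 133.2 − 7.5·3.435 = 107.4375; MC(q_m) = 64.5 + 5·3.435 = 81.675.
Competitive q* = 5.496, so Δq = 2.061; wedge = 107.4375 − 81.675 = 25.7625.
The triangle = ½ × 2.061 × 25.7625 = $26.55 thousand.

$26.55 thousand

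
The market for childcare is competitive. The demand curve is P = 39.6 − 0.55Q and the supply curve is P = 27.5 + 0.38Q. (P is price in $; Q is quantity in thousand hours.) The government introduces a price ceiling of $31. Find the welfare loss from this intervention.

$6.72 thousand

Competitive equilibrium: 39.6 − 0.55Q = 27.5 + 0.38Q → Q* = 13.0108, P* = 32.4441.
At the ceiling P = 31, quantity supplied = (31 − 27.5)/0.38 = 9.2105.
Willingness to pay at Q' = 9.2105: 39.6 − 0.55·9.2105 = 34.5342.
ΔQ = 13.0108 − 9.2105 = 3.8003; wedge = 34.5342 − 31 = 3.5342.
Deadweight loss = ½ × 3.8003 × 3.5342 = $6.72 thousand.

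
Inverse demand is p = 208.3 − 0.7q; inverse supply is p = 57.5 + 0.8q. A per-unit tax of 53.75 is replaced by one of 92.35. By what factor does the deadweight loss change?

Competitive equilibrium: 208.3 − 0.7q = 57.5 + 0.8q → q* = 100.5333, p* = 137.9267.
For a per-unit tax t: Δq = t/1.5, so DWL = ½·t·(t/1.5) = t²/3.
At t = 53.75: DWL = 963.021. At t = 92.35: DWL = 2842.841.
Ratio = (92.35/53.75)² = 2.952.

2.952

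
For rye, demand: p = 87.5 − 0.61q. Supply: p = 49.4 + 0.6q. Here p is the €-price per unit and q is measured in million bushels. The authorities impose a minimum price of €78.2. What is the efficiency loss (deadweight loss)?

€159.59 million

Competitive equilibrium: 87.5 − 0.61q = 49.4 + 0.6q → q* = 31.4876, p* = 68.29256.
At the floor p = 78.2, quantity demanded = (87.5 − 78.2)/0.61 = 15.2459.
Sellers' marginal cost at q' = 15.2459: 49.4 + 0.6·15.2459 = 58.54754.
Δq = 31.4876 − 15.2459 = 16.2417; wedge = 78.2 − 58.54754 = 19.65246.
Deadweight loss = ½ × 16.2417 × 19.65246 = €159.59 million.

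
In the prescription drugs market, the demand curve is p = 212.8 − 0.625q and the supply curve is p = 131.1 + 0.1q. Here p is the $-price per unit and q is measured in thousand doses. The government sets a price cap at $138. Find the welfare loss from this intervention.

$691.93 thousand

Competitive equilibrium: 212.8 − 0.625q = 131.1 + 0.1q → q* = 112.68966, p* = 142.36897.
At the ceiling p = 138, quantity supplied = (138 − 131.1)/0.1 = 69.
Willingness to pay at q' = 69: 212.8 − 0.625·69 = 169.675.
Δq = 112.68966 − 69 = 43.68966; wedge = 169.675 − 138 = 31.675.
The triangle = ½ × 43.68966 × 31.675 = $691.93 thousand.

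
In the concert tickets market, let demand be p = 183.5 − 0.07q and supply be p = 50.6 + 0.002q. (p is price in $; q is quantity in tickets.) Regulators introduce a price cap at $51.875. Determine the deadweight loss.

Competitive equilibrium: 183.5 − 0.07q = 50.6 + 0.002q → q* = 1845.8333, p* = 54.2917.
At the ceiling p = 51.875, quantity supplied = (51.875 − 50.6)/0.002 = 637.5.
Willingness to pay at q' = 637.5: 183.5 − 0.07·637.5 = 138.875.
Δq = 1845.8333 − 637.5 = 1208.3333; wedge = 138.875 − 51.875 = 87.
The triangle = ½ × 1208.3333 × 87 = $52562.50.

$52562.50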